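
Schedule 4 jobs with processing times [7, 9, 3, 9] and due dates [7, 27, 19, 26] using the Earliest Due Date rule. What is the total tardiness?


Sort by due date (EDD order): [(7, 7), (3, 19), (9, 26), (9, 27)]
Compute completion times and tardiness:
  Job 1: p=7, d=7, C=7, tardiness=max(0,7-7)=0
  Job 2: p=3, d=19, C=10, tardiness=max(0,10-19)=0
  Job 3: p=9, d=26, C=19, tardiness=max(0,19-26)=0
  Job 4: p=9, d=27, C=28, tardiness=max(0,28-27)=1
Total tardiness = 1

1


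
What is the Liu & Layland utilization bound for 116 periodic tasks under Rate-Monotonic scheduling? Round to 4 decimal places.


Compute 2^(1/116) = 1.0059932951
Subtract 1: 1.0059932951 - 1 = 0.0059932951
Multiply by n: 116 * 0.0059932951 = 0.6952222316
Round to 4 dp: 0.6952

0.6952


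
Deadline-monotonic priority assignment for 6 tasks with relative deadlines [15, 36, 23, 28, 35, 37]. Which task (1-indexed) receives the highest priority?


Sort tasks by relative deadline (ascending):
  Task 1: deadline = 15
  Task 3: deadline = 23
  Task 4: deadline = 28
  Task 5: deadline = 35
  Task 2: deadline = 36
  Task 6: deadline = 37
Priority order (highest first): [1, 3, 4, 5, 2, 6]
Highest priority task = 1

1


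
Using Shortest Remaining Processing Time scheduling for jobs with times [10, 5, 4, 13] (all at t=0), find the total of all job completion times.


Since all jobs arrive at t=0, SRPT equals SPT ordering.
SPT order: [4, 5, 10, 13]
Completion times:
  Job 1: p=4, C=4
  Job 2: p=5, C=9
  Job 3: p=10, C=19
  Job 4: p=13, C=32
Total completion time = 4 + 9 + 19 + 32 = 64

64


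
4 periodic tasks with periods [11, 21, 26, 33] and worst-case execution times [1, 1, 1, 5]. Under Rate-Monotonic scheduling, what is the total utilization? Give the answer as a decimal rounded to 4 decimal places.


Compute individual utilizations (exact fractions):
  Task 1: C/T = 1/11 (approx. 0.0909)
  Task 2: C/T = 1/21 (approx. 0.0476)
  Task 3: C/T = 1/26 (approx. 0.0385)
  Task 4: C/T = 5/33 (approx. 0.1515)
Total utilization U = 1/11 + 1/21 + 1/26 + 5/33 = 1973/6006
Rounded to 4 decimal places: U = 0.3285
RM (Liu & Layland) bound for 4 tasks = 0.756828; compare with U = 1973/6006 (approx. 0.328505)
U <= bound, so schedulable by RM sufficient condition.

0.3285


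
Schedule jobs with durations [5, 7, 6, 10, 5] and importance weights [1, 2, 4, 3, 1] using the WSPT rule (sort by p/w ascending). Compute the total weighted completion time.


Compute p/w ratios and sort ascending (WSPT): [(6, 4), (10, 3), (7, 2), (5, 1), (5, 1)]
Compute weighted completion times:
  Job (p=6,w=4): C=6, w*C=4*6=24
  Job (p=10,w=3): C=16, w*C=3*16=48
  Job (p=7,w=2): C=23, w*C=2*23=46
  Job (p=5,w=1): C=28, w*C=1*28=28
  Job (p=5,w=1): C=33, w*C=1*33=33
Total weighted completion time = 179

179


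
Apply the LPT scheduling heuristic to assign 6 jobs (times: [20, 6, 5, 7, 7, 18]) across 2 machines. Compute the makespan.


Sort jobs in decreasing order (LPT): [20, 18, 7, 7, 6, 5]
Assign each job to the least loaded machine:
  Machine 1: jobs [20, 7, 5], load = 32
  Machine 2: jobs [18, 7, 6], load = 31
Makespan = max load = 32

32


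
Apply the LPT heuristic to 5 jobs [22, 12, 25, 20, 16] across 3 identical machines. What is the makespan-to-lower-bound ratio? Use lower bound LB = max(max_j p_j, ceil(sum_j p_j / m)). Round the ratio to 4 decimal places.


LPT order: [25, 22, 20, 16, 12]
Machine loads after assignment: [25, 34, 36]
LPT makespan = 36
Lower bound = max(max_job, ceil(total/3)) = max(25, 32) = 32
Ratio = 36 / 32 = 1.125

1.125


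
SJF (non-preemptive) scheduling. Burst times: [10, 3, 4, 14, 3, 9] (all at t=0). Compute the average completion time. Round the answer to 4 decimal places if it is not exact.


SJF order (ascending): [3, 3, 4, 9, 10, 14]
Completion times:
  Job 1: burst=3, C=3
  Job 2: burst=3, C=6
  Job 3: burst=4, C=10
  Job 4: burst=9, C=19
  Job 5: burst=10, C=29
  Job 6: burst=14, C=43
Average completion = 110/6 = 18.3333

18.3333


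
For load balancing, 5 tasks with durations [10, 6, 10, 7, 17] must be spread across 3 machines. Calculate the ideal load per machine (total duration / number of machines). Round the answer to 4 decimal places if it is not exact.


Total processing time = 10 + 6 + 10 + 7 + 17 = 50
Number of machines = 3
Ideal balanced load = 50 / 3 = 16.6667

16.6667


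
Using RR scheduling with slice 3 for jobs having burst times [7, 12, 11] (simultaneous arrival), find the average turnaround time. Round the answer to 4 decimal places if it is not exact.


Time quantum = 3
Execution trace:
  J1 runs 3 units, time = 3
  J2 runs 3 units, time = 6
  J3 runs 3 units, time = 9
  J1 runs 3 units, time = 12
  J2 runs 3 units, time = 15
  J3 runs 3 units, time = 18
  J1 runs 1 units, time = 19
  J2 runs 3 units, time = 22
  J3 runs 3 units, time = 25
  J2 runs 3 units, time = 28
  J3 runs 2 units, time = 30
Finish times: [19, 28, 30]
Average turnaround = 77/3 = 25.6667

25.6667


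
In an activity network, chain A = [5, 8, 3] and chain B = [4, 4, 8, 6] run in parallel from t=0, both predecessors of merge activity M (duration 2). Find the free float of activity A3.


ES(A3) = sum of predecessors on chain A = 13
EF(A3) = ES + duration = 13 + 3 = 16
Successor of A3 is M. ES(M) = max(sum(A), sum(B)) = max(16, 22) = 22
Free float = ES(successor) - EF(current) = 22 - 16 = 6

6


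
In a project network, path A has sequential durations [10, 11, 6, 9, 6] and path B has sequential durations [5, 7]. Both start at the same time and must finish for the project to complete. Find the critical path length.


Path A total = 10 + 11 + 6 + 9 + 6 = 42
Path B total = 5 + 7 = 12
Critical path = longest path = max(42, 12) = 42

42


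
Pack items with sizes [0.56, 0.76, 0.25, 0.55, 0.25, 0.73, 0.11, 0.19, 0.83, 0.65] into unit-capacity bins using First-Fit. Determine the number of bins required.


Place items sequentially using First-Fit:
  Item 0.56 -> new Bin 1
  Item 0.76 -> new Bin 2
  Item 0.25 -> Bin 1 (now 0.81)
  Item 0.55 -> new Bin 3
  Item 0.25 -> Bin 3 (now 0.8)
  Item 0.73 -> new Bin 4
  Item 0.11 -> Bin 1 (now 0.92)
  Item 0.19 -> Bin 2 (now 0.95)
  Item 0.83 -> new Bin 5
  Item 0.65 -> new Bin 6
Total bins used = 6

6


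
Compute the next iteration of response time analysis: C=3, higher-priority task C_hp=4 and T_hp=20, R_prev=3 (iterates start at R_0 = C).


R_next = C + ceil(R_prev / T_hp) * C_hp
ceil(3 / 20) = ceil(0.15) = 1
Interference = 1 * 4 = 4
R_next = 3 + 4 = 7

7


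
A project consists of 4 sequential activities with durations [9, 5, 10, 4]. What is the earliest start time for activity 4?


Activity 4 starts after activities 1 through 3 complete.
Predecessor durations: [9, 5, 10]
ES = 9 + 5 + 10 = 24

24


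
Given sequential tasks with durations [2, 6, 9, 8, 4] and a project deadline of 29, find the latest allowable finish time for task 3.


LF(activity 3) = deadline - sum of successor durations
Successors: activities 4 through 5 with durations [8, 4]
Sum of successor durations = 12
LF = 29 - 12 = 17

17


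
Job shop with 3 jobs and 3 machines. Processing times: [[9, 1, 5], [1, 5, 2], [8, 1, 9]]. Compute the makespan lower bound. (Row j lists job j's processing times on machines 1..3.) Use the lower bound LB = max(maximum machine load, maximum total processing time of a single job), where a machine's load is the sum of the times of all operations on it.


Machine loads:
  Machine 1: 9 + 1 + 8 = 18
  Machine 2: 1 + 5 + 1 = 7
  Machine 3: 5 + 2 + 9 = 16
Max machine load = 18
Job totals:
  Job 1: 15
  Job 2: 8
  Job 3: 18
Max job total = 18
Lower bound = max(18, 18) = 18

18


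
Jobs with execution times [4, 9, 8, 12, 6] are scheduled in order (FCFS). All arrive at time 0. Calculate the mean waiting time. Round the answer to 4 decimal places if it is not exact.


FCFS order (as given): [4, 9, 8, 12, 6]
Waiting times:
  Job 1: wait = 0
  Job 2: wait = 4
  Job 3: wait = 13
  Job 4: wait = 21
  Job 5: wait = 33
Sum of waiting times = 71
Average waiting time = 71/5 = 14.2

14.2


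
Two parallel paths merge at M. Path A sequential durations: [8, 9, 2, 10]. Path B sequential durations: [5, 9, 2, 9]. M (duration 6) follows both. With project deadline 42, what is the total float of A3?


Forward pass: ES(A3) = sum of predecessors on chain A = 17
EF = ES + duration = 17 + 2 = 19
Backward pass: LF(M) = deadline = 42; LS(M) = 42 - 6 = 36
LF(A3) = LS(M) - sum(successors on chain A) = 36 - 10 = 26
LS = LF - duration = 26 - 2 = 24
Total float = LS - ES = 24 - 17 = 7

7


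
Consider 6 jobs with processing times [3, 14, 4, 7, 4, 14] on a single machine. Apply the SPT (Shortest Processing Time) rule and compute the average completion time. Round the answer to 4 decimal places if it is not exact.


Sort jobs by processing time (SPT order): [3, 4, 4, 7, 14, 14]
Compute completion times sequentially:
  Job 1: processing = 3, completes at 3
  Job 2: processing = 4, completes at 7
  Job 3: processing = 4, completes at 11
  Job 4: processing = 7, completes at 18
  Job 5: processing = 14, completes at 32
  Job 6: processing = 14, completes at 46
Sum of completion times = 117
Average completion time = 117/6 = 19.5

19.5


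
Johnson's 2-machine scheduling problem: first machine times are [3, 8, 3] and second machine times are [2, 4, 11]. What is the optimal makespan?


Apply Johnson's rule:
  Group 1 (a <= b): [(3, 3, 11)]
  Group 2 (a > b): [(2, 8, 4), (1, 3, 2)]
Optimal job order: [3, 2, 1]
Schedule:
  Job 3: M1 done at 3, M2 done at 14
  Job 2: M1 done at 11, M2 done at 18
  Job 1: M1 done at 14, M2 done at 20
Makespan = 20

20


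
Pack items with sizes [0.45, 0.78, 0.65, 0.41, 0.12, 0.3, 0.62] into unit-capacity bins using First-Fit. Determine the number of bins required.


Place items sequentially using First-Fit:
  Item 0.45 -> new Bin 1
  Item 0.78 -> new Bin 2
  Item 0.65 -> new Bin 3
  Item 0.41 -> Bin 1 (now 0.86)
  Item 0.12 -> Bin 1 (now 0.98)
  Item 0.3 -> Bin 3 (now 0.95)
  Item 0.62 -> new Bin 4
Total bins used = 4

4


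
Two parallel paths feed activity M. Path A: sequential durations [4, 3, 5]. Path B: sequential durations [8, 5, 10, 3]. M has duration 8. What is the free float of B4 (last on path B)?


ES(B4) = sum of predecessors on chain B = 23
EF(B4) = ES + duration = 23 + 3 = 26
Successor of B4 is M. ES(M) = max(sum(A), sum(B)) = max(12, 26) = 26
Free float = ES(successor) - EF(current) = 26 - 26 = 0

0


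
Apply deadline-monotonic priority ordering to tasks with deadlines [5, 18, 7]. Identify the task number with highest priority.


Sort tasks by relative deadline (ascending):
  Task 1: deadline = 5
  Task 3: deadline = 7
  Task 2: deadline = 18
Priority order (highest first): [1, 3, 2]
Highest priority task = 1

1


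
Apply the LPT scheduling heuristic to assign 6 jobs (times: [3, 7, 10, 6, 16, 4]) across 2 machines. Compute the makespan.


Sort jobs in decreasing order (LPT): [16, 10, 7, 6, 4, 3]
Assign each job to the least loaded machine:
  Machine 1: jobs [16, 6], load = 22
  Machine 2: jobs [10, 7, 4, 3], load = 24
Makespan = max load = 24

24


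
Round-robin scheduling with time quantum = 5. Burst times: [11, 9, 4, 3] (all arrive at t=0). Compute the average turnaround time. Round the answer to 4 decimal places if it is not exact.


Time quantum = 5
Execution trace:
  J1 runs 5 units, time = 5
  J2 runs 5 units, time = 10
  J3 runs 4 units, time = 14
  J4 runs 3 units, time = 17
  J1 runs 5 units, time = 22
  J2 runs 4 units, time = 26
  J1 runs 1 units, time = 27
Finish times: [27, 26, 14, 17]
Average turnaround = 84/4 = 21.0

21.0


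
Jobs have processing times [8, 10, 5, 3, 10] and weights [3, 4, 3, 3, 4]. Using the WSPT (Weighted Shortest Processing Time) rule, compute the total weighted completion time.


Compute p/w ratios and sort ascending (WSPT): [(3, 3), (5, 3), (10, 4), (10, 4), (8, 3)]
Compute weighted completion times:
  Job (p=3,w=3): C=3, w*C=3*3=9
  Job (p=5,w=3): C=8, w*C=3*8=24
  Job (p=10,w=4): C=18, w*C=4*18=72
  Job (p=10,w=4): C=28, w*C=4*28=112
  Job (p=8,w=3): C=36, w*C=3*36=108
Total weighted completion time = 325

325


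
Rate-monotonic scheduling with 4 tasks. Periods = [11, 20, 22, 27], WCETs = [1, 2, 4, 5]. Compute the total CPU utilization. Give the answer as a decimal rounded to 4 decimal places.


Compute individual utilizations (exact fractions):
  Task 1: C/T = 1/11 (approx. 0.0909)
  Task 2: C/T = 2/20 = 1/10 (approx. 0.1)
  Task 3: C/T = 4/22 = 2/11 (approx. 0.1818)
  Task 4: C/T = 5/27 (approx. 0.1852)
Total utilization U = 1/11 + 1/10 + 2/11 + 5/27 = 1657/2970
Rounded to 4 decimal places: U = 0.5579
RM (Liu & Layland) bound for 4 tasks = 0.756828; compare with U = 1657/2970 (approx. 0.557912)
U <= bound, so schedulable by RM sufficient condition.

0.5579


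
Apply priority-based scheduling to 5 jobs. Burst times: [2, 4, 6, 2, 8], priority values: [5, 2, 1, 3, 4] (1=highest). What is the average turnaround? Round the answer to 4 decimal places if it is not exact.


Sort by priority (ascending = highest first):
Order: [(1, 6), (2, 4), (3, 2), (4, 8), (5, 2)]
Completion times:
  Priority 1, burst=6, C=6
  Priority 2, burst=4, C=10
  Priority 3, burst=2, C=12
  Priority 4, burst=8, C=20
  Priority 5, burst=2, C=22
Average turnaround = 70/5 = 14.0

14.0


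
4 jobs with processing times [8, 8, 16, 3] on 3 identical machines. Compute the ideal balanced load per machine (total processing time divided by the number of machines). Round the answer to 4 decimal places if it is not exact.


Total processing time = 8 + 8 + 16 + 3 = 35
Number of machines = 3
Ideal balanced load = 35 / 3 = 11.6667

11.6667


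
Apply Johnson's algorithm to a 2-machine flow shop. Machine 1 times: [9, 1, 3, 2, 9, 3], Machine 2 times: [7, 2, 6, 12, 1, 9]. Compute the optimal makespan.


Apply Johnson's rule:
  Group 1 (a <= b): [(2, 1, 2), (4, 2, 12), (3, 3, 6), (6, 3, 9)]
  Group 2 (a > b): [(1, 9, 7), (5, 9, 1)]
Optimal job order: [2, 4, 3, 6, 1, 5]
Schedule:
  Job 2: M1 done at 1, M2 done at 3
  Job 4: M1 done at 3, M2 done at 15
  Job 3: M1 done at 6, M2 done at 21
  Job 6: M1 done at 9, M2 done at 30
  Job 1: M1 done at 18, M2 done at 37
  Job 5: M1 done at 27, M2 done at 38
Makespan = 38

38


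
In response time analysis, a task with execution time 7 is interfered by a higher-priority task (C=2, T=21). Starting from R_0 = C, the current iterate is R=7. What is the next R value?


R_next = C + ceil(R_prev / T_hp) * C_hp
ceil(7 / 21) = ceil(0.3333) = 1
Interference = 1 * 2 = 2
R_next = 7 + 2 = 9

9


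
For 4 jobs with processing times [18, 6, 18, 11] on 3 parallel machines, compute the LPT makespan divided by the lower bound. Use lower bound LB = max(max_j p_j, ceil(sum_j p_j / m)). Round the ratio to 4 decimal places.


LPT order: [18, 18, 11, 6]
Machine loads after assignment: [18, 18, 17]
LPT makespan = 18
Lower bound = max(max_job, ceil(total/3)) = max(18, 18) = 18
Ratio = 18 / 18 = 1.0

1.0


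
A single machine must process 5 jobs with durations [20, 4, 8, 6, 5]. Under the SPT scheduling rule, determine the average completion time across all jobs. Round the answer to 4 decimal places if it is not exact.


Sort jobs by processing time (SPT order): [4, 5, 6, 8, 20]
Compute completion times sequentially:
  Job 1: processing = 4, completes at 4
  Job 2: processing = 5, completes at 9
  Job 3: processing = 6, completes at 15
  Job 4: processing = 8, completes at 23
  Job 5: processing = 20, completes at 43
Sum of completion times = 94
Average completion time = 94/5 = 18.8

18.8


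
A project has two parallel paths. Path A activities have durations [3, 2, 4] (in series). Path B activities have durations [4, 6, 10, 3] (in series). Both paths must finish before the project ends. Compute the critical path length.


Path A total = 3 + 2 + 4 = 9
Path B total = 4 + 6 + 10 + 3 = 23
Critical path = longest path = max(9, 23) = 23

23


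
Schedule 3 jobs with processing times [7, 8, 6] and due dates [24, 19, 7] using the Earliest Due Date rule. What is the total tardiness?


Sort by due date (EDD order): [(6, 7), (8, 19), (7, 24)]
Compute completion times and tardiness:
  Job 1: p=6, d=7, C=6, tardiness=max(0,6-7)=0
  Job 2: p=8, d=19, C=14, tardiness=max(0,14-19)=0
  Job 3: p=7, d=24, C=21, tardiness=max(0,21-24)=0
Total tardiness = 0

0


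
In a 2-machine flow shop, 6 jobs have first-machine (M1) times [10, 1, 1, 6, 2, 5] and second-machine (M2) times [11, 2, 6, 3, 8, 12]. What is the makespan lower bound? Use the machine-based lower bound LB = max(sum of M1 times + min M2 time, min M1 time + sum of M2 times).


LB1 = sum(M1 times) + min(M2 times) = 25 + 2 = 27
LB2 = min(M1 times) + sum(M2 times) = 1 + 42 = 43
Lower bound = max(LB1, LB2) = max(27, 43) = 43

43


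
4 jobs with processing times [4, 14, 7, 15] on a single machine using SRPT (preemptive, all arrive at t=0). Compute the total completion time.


Since all jobs arrive at t=0, SRPT equals SPT ordering.
SPT order: [4, 7, 14, 15]
Completion times:
  Job 1: p=4, C=4
  Job 2: p=7, C=11
  Job 3: p=14, C=25
  Job 4: p=15, C=40
Total completion time = 4 + 11 + 25 + 40 = 80

80


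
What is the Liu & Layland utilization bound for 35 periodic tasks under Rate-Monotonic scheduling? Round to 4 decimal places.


Compute 2^(1/35) = 1.0200016094
Subtract 1: 1.0200016094 - 1 = 0.0200016094
Multiply by n: 35 * 0.0200016094 = 0.7000563290
Round to 4 dp: 0.7001

0.7001


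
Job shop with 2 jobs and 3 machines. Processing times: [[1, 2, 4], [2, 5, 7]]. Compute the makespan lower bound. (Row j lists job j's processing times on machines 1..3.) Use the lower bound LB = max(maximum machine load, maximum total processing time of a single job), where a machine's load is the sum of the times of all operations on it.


Machine loads:
  Machine 1: 1 + 2 = 3
  Machine 2: 2 + 5 = 7
  Machine 3: 4 + 7 = 11
Max machine load = 11
Job totals:
  Job 1: 7
  Job 2: 14
Max job total = 14
Lower bound = max(11, 14) = 14

14


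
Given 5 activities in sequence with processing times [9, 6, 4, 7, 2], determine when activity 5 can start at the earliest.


Activity 5 starts after activities 1 through 4 complete.
Predecessor durations: [9, 6, 4, 7]
ES = 9 + 6 + 4 + 7 = 26

26


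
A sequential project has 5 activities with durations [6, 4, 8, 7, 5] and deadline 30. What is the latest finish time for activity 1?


LF(activity 1) = deadline - sum of successor durations
Successors: activities 2 through 5 with durations [4, 8, 7, 5]
Sum of successor durations = 24
LF = 30 - 24 = 6

6


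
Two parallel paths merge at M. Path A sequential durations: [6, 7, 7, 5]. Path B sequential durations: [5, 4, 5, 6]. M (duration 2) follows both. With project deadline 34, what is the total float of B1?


Forward pass: ES(B1) = sum of predecessors on chain B = 0
EF = ES + duration = 0 + 5 = 5
Backward pass: LF(M) = deadline = 34; LS(M) = 34 - 2 = 32
LF(B1) = LS(M) - sum(successors on chain B) = 32 - 15 = 17
LS = LF - duration = 17 - 5 = 12
Total float = LS - ES = 12 - 0 = 12

12


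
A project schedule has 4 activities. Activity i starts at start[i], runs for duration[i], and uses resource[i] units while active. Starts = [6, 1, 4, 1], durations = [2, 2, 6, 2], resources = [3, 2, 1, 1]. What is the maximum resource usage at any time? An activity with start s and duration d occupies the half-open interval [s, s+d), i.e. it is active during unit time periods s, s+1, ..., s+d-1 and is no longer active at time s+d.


Each activity i is active on [start_i, start_i + duration_i).
Compute total resource usage per time slot:
  t=0: active resources = [], total = 0
  t=1: active resources = [2, 1], total = 3
  t=2: active resources = [2, 1], total = 3
  t=3: active resources = [], total = 0
  t=4: active resources = [1], total = 1
  t=5: active resources = [1], total = 1
  t=6: active resources = [3, 1], total = 4
  t=7: active resources = [3, 1], total = 4
  t=8: active resources = [1], total = 1
  t=9: active resources = [1], total = 1
Peak resource demand = 4

4


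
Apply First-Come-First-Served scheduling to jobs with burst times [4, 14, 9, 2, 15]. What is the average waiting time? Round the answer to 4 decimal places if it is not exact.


FCFS order (as given): [4, 14, 9, 2, 15]
Waiting times:
  Job 1: wait = 0
  Job 2: wait = 4
  Job 3: wait = 18
  Job 4: wait = 27
  Job 5: wait = 29
Sum of waiting times = 78
Average waiting time = 78/5 = 15.6

15.6


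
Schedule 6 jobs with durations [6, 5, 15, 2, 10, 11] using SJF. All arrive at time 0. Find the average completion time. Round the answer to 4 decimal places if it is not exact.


SJF order (ascending): [2, 5, 6, 10, 11, 15]
Completion times:
  Job 1: burst=2, C=2
  Job 2: burst=5, C=7
  Job 3: burst=6, C=13
  Job 4: burst=10, C=23
  Job 5: burst=11, C=34
  Job 6: burst=15, C=49
Average completion = 128/6 = 21.3333

21.3333


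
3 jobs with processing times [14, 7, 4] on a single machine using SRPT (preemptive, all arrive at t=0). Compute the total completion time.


Since all jobs arrive at t=0, SRPT equals SPT ordering.
SPT order: [4, 7, 14]
Completion times:
  Job 1: p=4, C=4
  Job 2: p=7, C=11
  Job 3: p=14, C=25
Total completion time = 4 + 11 + 25 = 40

40


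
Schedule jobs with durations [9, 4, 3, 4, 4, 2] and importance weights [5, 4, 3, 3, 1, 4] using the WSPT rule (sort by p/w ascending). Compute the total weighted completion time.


Compute p/w ratios and sort ascending (WSPT): [(2, 4), (4, 4), (3, 3), (4, 3), (9, 5), (4, 1)]
Compute weighted completion times:
  Job (p=2,w=4): C=2, w*C=4*2=8
  Job (p=4,w=4): C=6, w*C=4*6=24
  Job (p=3,w=3): C=9, w*C=3*9=27
  Job (p=4,w=3): C=13, w*C=3*13=39
  Job (p=9,w=5): C=22, w*C=5*22=110
  Job (p=4,w=1): C=26, w*C=1*26=26
Total weighted completion time = 234

234


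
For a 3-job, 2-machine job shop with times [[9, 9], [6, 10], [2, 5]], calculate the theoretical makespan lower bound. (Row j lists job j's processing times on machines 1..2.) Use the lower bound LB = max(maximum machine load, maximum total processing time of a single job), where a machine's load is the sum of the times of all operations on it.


Machine loads:
  Machine 1: 9 + 6 + 2 = 17
  Machine 2: 9 + 10 + 5 = 24
Max machine load = 24
Job totals:
  Job 1: 18
  Job 2: 16
  Job 3: 7
Max job total = 18
Lower bound = max(24, 18) = 24

24


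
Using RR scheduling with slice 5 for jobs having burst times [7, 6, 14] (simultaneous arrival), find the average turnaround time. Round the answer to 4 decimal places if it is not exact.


Time quantum = 5
Execution trace:
  J1 runs 5 units, time = 5
  J2 runs 5 units, time = 10
  J3 runs 5 units, time = 15
  J1 runs 2 units, time = 17
  J2 runs 1 units, time = 18
  J3 runs 5 units, time = 23
  J3 runs 4 units, time = 27
Finish times: [17, 18, 27]
Average turnaround = 62/3 = 20.6667

20.6667


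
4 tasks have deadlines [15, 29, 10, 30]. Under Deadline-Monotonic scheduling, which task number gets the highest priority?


Sort tasks by relative deadline (ascending):
  Task 3: deadline = 10
  Task 1: deadline = 15
  Task 2: deadline = 29
  Task 4: deadline = 30
Priority order (highest first): [3, 1, 2, 4]
Highest priority task = 3

3


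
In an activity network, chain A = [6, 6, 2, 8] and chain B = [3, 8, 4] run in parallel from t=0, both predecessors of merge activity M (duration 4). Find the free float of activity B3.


ES(B3) = sum of predecessors on chain B = 11
EF(B3) = ES + duration = 11 + 4 = 15
Successor of B3 is M. ES(M) = max(sum(A), sum(B)) = max(22, 15) = 22
Free float = ES(successor) - EF(current) = 22 - 15 = 7

7


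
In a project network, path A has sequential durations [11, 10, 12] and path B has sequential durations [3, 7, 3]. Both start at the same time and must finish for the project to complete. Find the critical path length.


Path A total = 11 + 10 + 12 = 33
Path B total = 3 + 7 + 3 = 13
Critical path = longest path = max(33, 13) = 33

33


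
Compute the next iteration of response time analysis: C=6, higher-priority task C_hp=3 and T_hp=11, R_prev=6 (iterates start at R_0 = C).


R_next = C + ceil(R_prev / T_hp) * C_hp
ceil(6 / 11) = ceil(0.5455) = 1
Interference = 1 * 3 = 3
R_next = 6 + 3 = 9

9


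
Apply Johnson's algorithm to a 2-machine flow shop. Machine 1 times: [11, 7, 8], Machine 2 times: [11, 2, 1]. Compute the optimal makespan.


Apply Johnson's rule:
  Group 1 (a <= b): [(1, 11, 11)]
  Group 2 (a > b): [(2, 7, 2), (3, 8, 1)]
Optimal job order: [1, 2, 3]
Schedule:
  Job 1: M1 done at 11, M2 done at 22
  Job 2: M1 done at 18, M2 done at 24
  Job 3: M1 done at 26, M2 done at 27
Makespan = 27

27


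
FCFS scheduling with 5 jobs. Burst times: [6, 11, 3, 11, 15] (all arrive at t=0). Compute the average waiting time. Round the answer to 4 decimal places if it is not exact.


FCFS order (as given): [6, 11, 3, 11, 15]
Waiting times:
  Job 1: wait = 0
  Job 2: wait = 6
  Job 3: wait = 17
  Job 4: wait = 20
  Job 5: wait = 31
Sum of waiting times = 74
Average waiting time = 74/5 = 14.8

14.8


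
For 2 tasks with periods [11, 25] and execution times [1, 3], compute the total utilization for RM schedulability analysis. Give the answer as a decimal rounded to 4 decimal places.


Compute individual utilizations (exact fractions):
  Task 1: C/T = 1/11 (approx. 0.0909)
  Task 2: C/T = 3/25 (approx. 0.12)
Total utilization U = 1/11 + 3/25 = 58/275
Rounded to 4 decimal places: U = 0.2109
RM (Liu & Layland) bound for 2 tasks = 0.828427; compare with U = 58/275 (approx. 0.210909)
U <= bound, so schedulable by RM sufficient condition.

0.2109


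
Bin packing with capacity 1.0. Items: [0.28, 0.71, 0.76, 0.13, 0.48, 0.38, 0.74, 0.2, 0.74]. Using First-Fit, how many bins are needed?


Place items sequentially using First-Fit:
  Item 0.28 -> new Bin 1
  Item 0.71 -> Bin 1 (now 0.99)
  Item 0.76 -> new Bin 2
  Item 0.13 -> Bin 2 (now 0.89)
  Item 0.48 -> new Bin 3
  Item 0.38 -> Bin 3 (now 0.86)
  Item 0.74 -> new Bin 4
  Item 0.2 -> Bin 4 (now 0.94)
  Item 0.74 -> new Bin 5
Total bins used = 5

5


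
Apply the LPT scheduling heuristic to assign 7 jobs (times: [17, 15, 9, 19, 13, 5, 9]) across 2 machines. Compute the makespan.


Sort jobs in decreasing order (LPT): [19, 17, 15, 13, 9, 9, 5]
Assign each job to the least loaded machine:
  Machine 1: jobs [19, 13, 9, 5], load = 46
  Machine 2: jobs [17, 15, 9], load = 41
Makespan = max load = 46

46


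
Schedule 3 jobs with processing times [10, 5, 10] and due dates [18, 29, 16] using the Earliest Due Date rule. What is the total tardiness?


Sort by due date (EDD order): [(10, 16), (10, 18), (5, 29)]
Compute completion times and tardiness:
  Job 1: p=10, d=16, C=10, tardiness=max(0,10-16)=0
  Job 2: p=10, d=18, C=20, tardiness=max(0,20-18)=2
  Job 3: p=5, d=29, C=25, tardiness=max(0,25-29)=0
Total tardiness = 2

2


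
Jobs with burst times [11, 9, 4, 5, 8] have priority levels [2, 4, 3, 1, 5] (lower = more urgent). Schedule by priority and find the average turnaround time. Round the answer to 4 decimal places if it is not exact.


Sort by priority (ascending = highest first):
Order: [(1, 5), (2, 11), (3, 4), (4, 9), (5, 8)]
Completion times:
  Priority 1, burst=5, C=5
  Priority 2, burst=11, C=16
  Priority 3, burst=4, C=20
  Priority 4, burst=9, C=29
  Priority 5, burst=8, C=37
Average turnaround = 107/5 = 21.4

21.4


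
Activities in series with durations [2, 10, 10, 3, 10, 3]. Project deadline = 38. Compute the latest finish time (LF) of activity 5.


LF(activity 5) = deadline - sum of successor durations
Successors: activities 6 through 6 with durations [3]
Sum of successor durations = 3
LF = 38 - 3 = 35

35


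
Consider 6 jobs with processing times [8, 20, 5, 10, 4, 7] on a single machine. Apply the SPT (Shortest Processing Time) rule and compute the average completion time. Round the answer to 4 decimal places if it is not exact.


Sort jobs by processing time (SPT order): [4, 5, 7, 8, 10, 20]
Compute completion times sequentially:
  Job 1: processing = 4, completes at 4
  Job 2: processing = 5, completes at 9
  Job 3: processing = 7, completes at 16
  Job 4: processing = 8, completes at 24
  Job 5: processing = 10, completes at 34
  Job 6: processing = 20, completes at 54
Sum of completion times = 141
Average completion time = 141/6 = 23.5

23.5


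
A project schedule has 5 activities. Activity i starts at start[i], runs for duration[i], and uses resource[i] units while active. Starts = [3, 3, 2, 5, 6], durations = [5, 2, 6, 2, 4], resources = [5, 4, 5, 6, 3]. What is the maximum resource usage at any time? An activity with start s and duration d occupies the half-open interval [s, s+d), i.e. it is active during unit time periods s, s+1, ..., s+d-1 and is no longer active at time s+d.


Each activity i is active on [start_i, start_i + duration_i).
Compute total resource usage per time slot:
  t=0: active resources = [], total = 0
  t=1: active resources = [], total = 0
  t=2: active resources = [5], total = 5
  t=3: active resources = [5, 4, 5], total = 14
  t=4: active resources = [5, 4, 5], total = 14
  t=5: active resources = [5, 5, 6], total = 16
  t=6: active resources = [5, 5, 6, 3], total = 19
  t=7: active resources = [5, 5, 3], total = 13
  t=8: active resources = [3], total = 3
  t=9: active resources = [3], total = 3
Peak resource demand = 19

19


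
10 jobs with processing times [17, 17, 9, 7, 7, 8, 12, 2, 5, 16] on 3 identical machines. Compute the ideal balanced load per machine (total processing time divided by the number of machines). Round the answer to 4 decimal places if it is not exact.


Total processing time = 17 + 17 + 9 + 7 + 7 + 8 + 12 + 2 + 5 + 16 = 100
Number of machines = 3
Ideal balanced load = 100 / 3 = 33.3333

33.3333


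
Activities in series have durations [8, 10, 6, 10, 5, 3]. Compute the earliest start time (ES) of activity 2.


Activity 2 starts after activities 1 through 1 complete.
Predecessor durations: [8]
ES = 8 = 8

8


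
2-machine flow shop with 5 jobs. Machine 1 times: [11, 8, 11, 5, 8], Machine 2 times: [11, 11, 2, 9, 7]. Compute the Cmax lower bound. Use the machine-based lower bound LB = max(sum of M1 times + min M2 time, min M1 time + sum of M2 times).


LB1 = sum(M1 times) + min(M2 times) = 43 + 2 = 45
LB2 = min(M1 times) + sum(M2 times) = 5 + 40 = 45
Lower bound = max(LB1, LB2) = max(45, 45) = 45

45


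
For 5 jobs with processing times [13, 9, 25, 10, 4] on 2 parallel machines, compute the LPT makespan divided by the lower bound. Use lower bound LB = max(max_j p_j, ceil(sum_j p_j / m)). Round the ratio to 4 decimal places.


LPT order: [25, 13, 10, 9, 4]
Machine loads after assignment: [29, 32]
LPT makespan = 32
Lower bound = max(max_job, ceil(total/2)) = max(25, 31) = 31
Ratio = 32 / 31 = 1.0323

1.0323


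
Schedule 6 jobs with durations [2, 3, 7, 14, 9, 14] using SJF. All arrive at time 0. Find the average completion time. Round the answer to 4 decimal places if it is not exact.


SJF order (ascending): [2, 3, 7, 9, 14, 14]
Completion times:
  Job 1: burst=2, C=2
  Job 2: burst=3, C=5
  Job 3: burst=7, C=12
  Job 4: burst=9, C=21
  Job 5: burst=14, C=35
  Job 6: burst=14, C=49
Average completion = 124/6 = 20.6667

20.6667


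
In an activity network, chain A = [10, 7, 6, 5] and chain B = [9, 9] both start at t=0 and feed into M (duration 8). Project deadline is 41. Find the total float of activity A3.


Forward pass: ES(A3) = sum of predecessors on chain A = 17
EF = ES + duration = 17 + 6 = 23
Backward pass: LF(M) = deadline = 41; LS(M) = 41 - 8 = 33
LF(A3) = LS(M) - sum(successors on chain A) = 33 - 5 = 28
LS = LF - duration = 28 - 6 = 22
Total float = LS - ES = 22 - 17 = 5

5


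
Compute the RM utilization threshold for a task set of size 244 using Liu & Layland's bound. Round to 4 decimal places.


Compute 2^(1/244) = 1.0028448059
Subtract 1: 1.0028448059 - 1 = 0.0028448059
Multiply by n: 244 * 0.0028448059 = 0.6941326396
Round to 4 dp: 0.6941

0.6941


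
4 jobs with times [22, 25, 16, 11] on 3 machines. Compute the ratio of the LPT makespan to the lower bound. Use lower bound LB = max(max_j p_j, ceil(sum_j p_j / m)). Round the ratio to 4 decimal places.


LPT order: [25, 22, 16, 11]
Machine loads after assignment: [25, 22, 27]
LPT makespan = 27
Lower bound = max(max_job, ceil(total/3)) = max(25, 25) = 25
Ratio = 27 / 25 = 1.08

1.08


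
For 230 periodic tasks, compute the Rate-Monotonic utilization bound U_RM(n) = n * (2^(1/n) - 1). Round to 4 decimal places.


Compute 2^(1/230) = 1.0030182291
Subtract 1: 1.0030182291 - 1 = 0.0030182291
Multiply by n: 230 * 0.0030182291 = 0.6941926930
Round to 4 dp: 0.6942

0.6942


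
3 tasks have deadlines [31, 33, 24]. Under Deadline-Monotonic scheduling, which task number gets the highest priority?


Sort tasks by relative deadline (ascending):
  Task 3: deadline = 24
  Task 1: deadline = 31
  Task 2: deadline = 33
Priority order (highest first): [3, 1, 2]
Highest priority task = 3

3


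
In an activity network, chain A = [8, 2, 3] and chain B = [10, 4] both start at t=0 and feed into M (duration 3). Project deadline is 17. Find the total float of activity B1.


Forward pass: ES(B1) = sum of predecessors on chain B = 0
EF = ES + duration = 0 + 10 = 10
Backward pass: LF(M) = deadline = 17; LS(M) = 17 - 3 = 14
LF(B1) = LS(M) - sum(successors on chain B) = 14 - 4 = 10
LS = LF - duration = 10 - 10 = 0
Total float = LS - ES = 0 - 0 = 0

0


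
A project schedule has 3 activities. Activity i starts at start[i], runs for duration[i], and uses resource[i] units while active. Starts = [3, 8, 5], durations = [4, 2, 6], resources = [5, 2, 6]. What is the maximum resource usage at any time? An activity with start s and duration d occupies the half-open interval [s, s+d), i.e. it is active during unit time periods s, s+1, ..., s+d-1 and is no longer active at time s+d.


Each activity i is active on [start_i, start_i + duration_i).
Compute total resource usage per time slot:
  t=0: active resources = [], total = 0
  t=1: active resources = [], total = 0
  t=2: active resources = [], total = 0
  t=3: active resources = [5], total = 5
  t=4: active resources = [5], total = 5
  t=5: active resources = [5, 6], total = 11
  t=6: active resources = [5, 6], total = 11
  t=7: active resources = [6], total = 6
  t=8: active resources = [2, 6], total = 8
  t=9: active resources = [2, 6], total = 8
  t=10: active resources = [6], total = 6
Peak resource demand = 11

11


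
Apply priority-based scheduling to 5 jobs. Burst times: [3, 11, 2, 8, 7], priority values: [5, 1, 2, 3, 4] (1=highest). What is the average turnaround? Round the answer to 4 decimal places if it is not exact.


Sort by priority (ascending = highest first):
Order: [(1, 11), (2, 2), (3, 8), (4, 7), (5, 3)]
Completion times:
  Priority 1, burst=11, C=11
  Priority 2, burst=2, C=13
  Priority 3, burst=8, C=21
  Priority 4, burst=7, C=28
  Priority 5, burst=3, C=31
Average turnaround = 104/5 = 20.8

20.8


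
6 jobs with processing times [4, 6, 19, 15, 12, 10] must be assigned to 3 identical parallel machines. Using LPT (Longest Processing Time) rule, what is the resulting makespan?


Sort jobs in decreasing order (LPT): [19, 15, 12, 10, 6, 4]
Assign each job to the least loaded machine:
  Machine 1: jobs [19, 4], load = 23
  Machine 2: jobs [15, 6], load = 21
  Machine 3: jobs [12, 10], load = 22
Makespan = max load = 23

23


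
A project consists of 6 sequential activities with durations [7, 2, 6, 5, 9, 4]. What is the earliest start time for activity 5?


Activity 5 starts after activities 1 through 4 complete.
Predecessor durations: [7, 2, 6, 5]
ES = 7 + 2 + 6 + 5 = 20

20


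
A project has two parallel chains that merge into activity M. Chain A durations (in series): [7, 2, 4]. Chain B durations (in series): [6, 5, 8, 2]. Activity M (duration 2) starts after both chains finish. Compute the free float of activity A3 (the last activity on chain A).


ES(A3) = sum of predecessors on chain A = 9
EF(A3) = ES + duration = 9 + 4 = 13
Successor of A3 is M. ES(M) = max(sum(A), sum(B)) = max(13, 21) = 21
Free float = ES(successor) - EF(current) = 21 - 13 = 8

8


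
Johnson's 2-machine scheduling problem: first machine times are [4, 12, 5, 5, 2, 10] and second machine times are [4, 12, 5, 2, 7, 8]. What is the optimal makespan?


Apply Johnson's rule:
  Group 1 (a <= b): [(5, 2, 7), (1, 4, 4), (3, 5, 5), (2, 12, 12)]
  Group 2 (a > b): [(6, 10, 8), (4, 5, 2)]
Optimal job order: [5, 1, 3, 2, 6, 4]
Schedule:
  Job 5: M1 done at 2, M2 done at 9
  Job 1: M1 done at 6, M2 done at 13
  Job 3: M1 done at 11, M2 done at 18
  Job 2: M1 done at 23, M2 done at 35
  Job 6: M1 done at 33, M2 done at 43
  Job 4: M1 done at 38, M2 done at 45
Makespan = 45

45


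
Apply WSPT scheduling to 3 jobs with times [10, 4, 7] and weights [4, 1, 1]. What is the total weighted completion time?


Compute p/w ratios and sort ascending (WSPT): [(10, 4), (4, 1), (7, 1)]
Compute weighted completion times:
  Job (p=10,w=4): C=10, w*C=4*10=40
  Job (p=4,w=1): C=14, w*C=1*14=14
  Job (p=7,w=1): C=21, w*C=1*21=21
Total weighted completion time = 75

75


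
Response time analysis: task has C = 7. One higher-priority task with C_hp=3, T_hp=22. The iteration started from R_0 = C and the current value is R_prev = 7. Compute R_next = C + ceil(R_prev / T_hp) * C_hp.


R_next = C + ceil(R_prev / T_hp) * C_hp
ceil(7 / 22) = ceil(0.3182) = 1
Interference = 1 * 3 = 3
R_next = 7 + 3 = 10

10


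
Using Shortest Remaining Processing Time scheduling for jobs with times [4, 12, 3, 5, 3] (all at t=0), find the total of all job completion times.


Since all jobs arrive at t=0, SRPT equals SPT ordering.
SPT order: [3, 3, 4, 5, 12]
Completion times:
  Job 1: p=3, C=3
  Job 2: p=3, C=6
  Job 3: p=4, C=10
  Job 4: p=5, C=15
  Job 5: p=12, C=27
Total completion time = 3 + 6 + 10 + 15 + 27 = 61

61


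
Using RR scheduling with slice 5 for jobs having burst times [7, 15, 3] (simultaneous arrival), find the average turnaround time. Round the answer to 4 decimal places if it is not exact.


Time quantum = 5
Execution trace:
  J1 runs 5 units, time = 5
  J2 runs 5 units, time = 10
  J3 runs 3 units, time = 13
  J1 runs 2 units, time = 15
  J2 runs 5 units, time = 20
  J2 runs 5 units, time = 25
Finish times: [15, 25, 13]
Average turnaround = 53/3 = 17.6667

17.6667


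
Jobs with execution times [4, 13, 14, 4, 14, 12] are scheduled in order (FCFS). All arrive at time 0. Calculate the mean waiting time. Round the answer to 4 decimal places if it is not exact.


FCFS order (as given): [4, 13, 14, 4, 14, 12]
Waiting times:
  Job 1: wait = 0
  Job 2: wait = 4
  Job 3: wait = 17
  Job 4: wait = 31
  Job 5: wait = 35
  Job 6: wait = 49
Sum of waiting times = 136
Average waiting time = 136/6 = 22.6667

22.6667


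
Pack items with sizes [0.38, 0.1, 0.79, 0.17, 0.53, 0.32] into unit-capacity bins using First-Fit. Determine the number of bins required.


Place items sequentially using First-Fit:
  Item 0.38 -> new Bin 1
  Item 0.1 -> Bin 1 (now 0.48)
  Item 0.79 -> new Bin 2
  Item 0.17 -> Bin 1 (now 0.65)
  Item 0.53 -> new Bin 3
  Item 0.32 -> Bin 1 (now 0.97)
Total bins used = 3

3


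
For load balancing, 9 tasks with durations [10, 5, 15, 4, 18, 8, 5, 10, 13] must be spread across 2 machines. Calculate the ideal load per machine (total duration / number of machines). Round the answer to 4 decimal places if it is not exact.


Total processing time = 10 + 5 + 15 + 4 + 18 + 8 + 5 + 10 + 13 = 88
Number of machines = 2
Ideal balanced load = 88 / 2 = 44.0

44.0


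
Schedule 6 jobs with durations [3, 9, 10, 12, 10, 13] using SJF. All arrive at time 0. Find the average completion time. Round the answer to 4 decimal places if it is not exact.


SJF order (ascending): [3, 9, 10, 10, 12, 13]
Completion times:
  Job 1: burst=3, C=3
  Job 2: burst=9, C=12
  Job 3: burst=10, C=22
  Job 4: burst=10, C=32
  Job 5: burst=12, C=44
  Job 6: burst=13, C=57
Average completion = 170/6 = 28.3333

28.3333
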